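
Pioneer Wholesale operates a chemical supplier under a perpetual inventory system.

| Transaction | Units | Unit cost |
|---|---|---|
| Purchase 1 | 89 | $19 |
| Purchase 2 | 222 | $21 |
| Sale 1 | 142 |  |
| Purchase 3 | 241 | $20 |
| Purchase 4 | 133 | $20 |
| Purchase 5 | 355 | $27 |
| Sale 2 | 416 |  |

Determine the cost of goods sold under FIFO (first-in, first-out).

Sale 1 (142) [FIFO — oldest first]: 89 @ $19 + 53 @ $21 = $2,804
Sale 2 (416) [FIFO — oldest first]: 169 @ $21 + 241 @ $20 + 6 @ $20 = $8,489
Total COGS = $2,804 + $8,489 = $11,293
Ending inventory: 127 @ $20 + 355 @ $27 = $12,125

COGS = $11,293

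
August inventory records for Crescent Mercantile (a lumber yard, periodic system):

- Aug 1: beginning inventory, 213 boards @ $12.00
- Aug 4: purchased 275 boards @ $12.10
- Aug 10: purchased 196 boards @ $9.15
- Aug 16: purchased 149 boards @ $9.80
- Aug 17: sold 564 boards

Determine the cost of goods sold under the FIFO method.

Aug 17, 564 sold [FIFO — oldest first]: 213 @ $12.00 + 275 @ $12.10 + 76 @ $9.15 = $6,578.90
Ending inventory: 120 @ $9.15 + 149 @ $9.80 = $2,558.20
Check: goods available $9,137.10 = COGS $6,578.90 + ending $2,558.20

COGS = $6,578.90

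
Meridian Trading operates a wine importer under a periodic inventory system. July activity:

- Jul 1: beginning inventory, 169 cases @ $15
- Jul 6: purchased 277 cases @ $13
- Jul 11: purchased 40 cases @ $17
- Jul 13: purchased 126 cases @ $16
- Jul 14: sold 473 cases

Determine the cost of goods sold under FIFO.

COGS = $6,595

Jul 14, 473 sold [FIFO — oldest first]: 169 @ $15 + 277 @ $13 + 27 @ $17 = $6,595
Ending inventory: 13 @ $17 + 126 @ $16 = $2,237
Check: goods available $8,832 = COGS $6,595 + ending $2,237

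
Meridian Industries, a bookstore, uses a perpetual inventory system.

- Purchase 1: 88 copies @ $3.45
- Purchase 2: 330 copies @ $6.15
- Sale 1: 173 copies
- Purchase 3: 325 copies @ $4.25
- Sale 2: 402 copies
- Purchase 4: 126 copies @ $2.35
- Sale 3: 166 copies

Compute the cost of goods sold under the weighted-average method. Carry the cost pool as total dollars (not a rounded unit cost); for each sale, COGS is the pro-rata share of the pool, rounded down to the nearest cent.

COGS = $3,528.81

After Purchase 1: 88 on hand, pool $303.60 (≈ $3.4500 each)
After Purchase 2: 418 on hand, pool $2,333.10 (≈ $5.5816 each)
Sale 1, sell 173: 173/418 × $2,333.10 → $965.61
After Purchase 3: 570 on hand, pool $2,748.74 (≈ $4.8224 each)
Sale 2, sell 402: 402/570 × $2,748.74 → $1,938.58
After Purchase 4: 294 on hand, pool $1,106.26 (≈ $3.7628 each)
Sale 3, sell 166: 166/294 × $1,106.26 → $624.62
Total COGS = $965.61 + $1,938.58 + $624.62 = $3,528.81
Ending inventory (cost pool remaining) = $481.64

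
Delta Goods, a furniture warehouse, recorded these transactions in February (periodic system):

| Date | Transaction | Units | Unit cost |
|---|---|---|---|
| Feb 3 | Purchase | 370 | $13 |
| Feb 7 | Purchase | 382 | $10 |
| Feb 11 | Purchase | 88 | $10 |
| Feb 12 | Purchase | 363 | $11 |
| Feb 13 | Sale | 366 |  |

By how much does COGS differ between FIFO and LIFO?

$735

FIFO COGS: 366 @ $13 = $4,758
LIFO COGS: 363 @ $11 + 3 @ $10 = $4,023
Difference = |$4,758 − $4,023| = $735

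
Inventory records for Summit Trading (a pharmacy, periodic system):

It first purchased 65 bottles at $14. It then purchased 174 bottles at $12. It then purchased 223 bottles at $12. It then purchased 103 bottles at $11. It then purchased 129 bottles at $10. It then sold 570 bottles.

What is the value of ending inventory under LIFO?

Ending inventory = $1,618

Sale 1 (570) [LIFO — newest first]: 129 @ $10 + 103 @ $11 + 223 @ $12 + 115 @ $12 = $6,479
Ending inventory: 65 @ $14 + 59 @ $12 = $1,618
Check: goods available $8,097 = COGS $6,479 + ending $1,618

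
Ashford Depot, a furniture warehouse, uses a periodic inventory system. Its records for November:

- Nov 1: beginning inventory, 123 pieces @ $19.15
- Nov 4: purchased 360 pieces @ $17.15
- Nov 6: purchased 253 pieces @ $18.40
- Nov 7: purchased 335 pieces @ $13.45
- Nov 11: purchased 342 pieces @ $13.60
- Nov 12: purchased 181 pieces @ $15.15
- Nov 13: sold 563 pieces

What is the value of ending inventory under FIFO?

Nov 13, 563 sold [FIFO — oldest first]: 123 @ $19.15 + 360 @ $17.15 + 80 @ $18.40 = $10,001.45
Ending inventory: 173 @ $18.40 + 335 @ $13.45 + 342 @ $13.60 + 181 @ $15.15 = $15,082.30
Check: goods available $25,083.75 = COGS $10,001.45 + ending $15,082.30

Ending inventory = $15,082.30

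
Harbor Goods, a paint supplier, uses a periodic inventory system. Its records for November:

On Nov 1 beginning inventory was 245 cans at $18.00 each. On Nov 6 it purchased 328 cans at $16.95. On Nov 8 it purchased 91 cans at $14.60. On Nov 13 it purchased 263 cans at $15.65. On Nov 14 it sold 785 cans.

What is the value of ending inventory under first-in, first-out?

Nov 14, 785 sold [FIFO — oldest first]: 245 @ $18.00 + 328 @ $16.95 + 91 @ $14.60 + 121 @ $15.65 = $13,191.85
Ending inventory: 142 @ $15.65 = $2,222.30
Check: goods available $15,414.15 = COGS $13,191.85 + ending $2,222.30

Ending inventory = $2,222.30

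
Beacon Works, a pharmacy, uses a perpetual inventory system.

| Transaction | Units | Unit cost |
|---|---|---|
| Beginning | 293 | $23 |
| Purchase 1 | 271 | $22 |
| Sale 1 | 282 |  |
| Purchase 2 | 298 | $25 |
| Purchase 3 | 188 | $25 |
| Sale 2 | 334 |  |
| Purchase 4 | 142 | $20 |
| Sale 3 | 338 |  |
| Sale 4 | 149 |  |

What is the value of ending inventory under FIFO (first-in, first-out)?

Sale 1 (282) [FIFO — oldest first]: 282 @ $23 = $6,486
Sale 2 (334) [FIFO — oldest first]: 11 @ $23 + 271 @ $22 + 52 @ $25 = $7,515
Sale 3 (338) [FIFO — oldest first]: 246 @ $25 + 92 @ $25 = $8,450
Sale 4 (149) [FIFO — oldest first]: 96 @ $25 + 53 @ $20 = $3,460
Total COGS = $6,486 + $7,515 + $8,450 + $3,460 = $25,911
Ending inventory: 89 @ $20 = $1,780

Ending inventory = $1,780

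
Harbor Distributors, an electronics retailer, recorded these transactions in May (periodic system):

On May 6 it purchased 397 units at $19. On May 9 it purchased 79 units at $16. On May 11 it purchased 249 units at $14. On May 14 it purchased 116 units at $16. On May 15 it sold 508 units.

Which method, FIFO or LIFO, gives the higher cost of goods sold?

FIFO

FIFO COGS: 397 @ $19 + 79 @ $16 + 32 @ $14 = $9,255
LIFO COGS: 116 @ $16 + 249 @ $14 + 79 @ $16 + 64 @ $19 = $7,822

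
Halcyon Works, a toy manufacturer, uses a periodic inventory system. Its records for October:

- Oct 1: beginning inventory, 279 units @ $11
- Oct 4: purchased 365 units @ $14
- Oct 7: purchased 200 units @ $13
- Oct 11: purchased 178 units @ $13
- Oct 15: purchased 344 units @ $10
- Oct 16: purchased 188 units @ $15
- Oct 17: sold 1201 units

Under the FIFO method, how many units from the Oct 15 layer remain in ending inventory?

Oct 17, 1201 sold [FIFO — oldest first]: 279 @ $11 + 365 @ $14 + 200 @ $13 + 178 @ $13 + 179 @ $10 = $14,883
Ending inventory: 165 @ $10 + 188 @ $15 = $4,470
Check: goods available $19,353 = COGS $14,883 + ending $4,470

165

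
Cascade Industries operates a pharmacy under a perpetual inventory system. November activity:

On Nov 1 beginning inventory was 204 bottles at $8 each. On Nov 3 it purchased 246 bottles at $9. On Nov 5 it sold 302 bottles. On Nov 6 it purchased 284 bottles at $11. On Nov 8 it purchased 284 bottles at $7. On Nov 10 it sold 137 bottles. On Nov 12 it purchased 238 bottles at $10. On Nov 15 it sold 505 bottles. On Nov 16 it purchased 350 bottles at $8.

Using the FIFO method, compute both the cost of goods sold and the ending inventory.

Nov 5, 302 sold [FIFO — oldest first]: 204 @ $8 + 98 @ $9 = $2,514
Nov 10, 137 sold [FIFO — oldest first]: 137 @ $9 = $1,233
Nov 15, 505 sold [FIFO — oldest first]: 11 @ $9 + 284 @ $11 + 210 @ $7 = $4,693
Total COGS = $2,514 + $1,233 + $4,693 = $8,440
Ending inventory: 74 @ $7 + 238 @ $10 + 350 @ $8 = $5,698

COGS = $8,440; ending inventory = $5,698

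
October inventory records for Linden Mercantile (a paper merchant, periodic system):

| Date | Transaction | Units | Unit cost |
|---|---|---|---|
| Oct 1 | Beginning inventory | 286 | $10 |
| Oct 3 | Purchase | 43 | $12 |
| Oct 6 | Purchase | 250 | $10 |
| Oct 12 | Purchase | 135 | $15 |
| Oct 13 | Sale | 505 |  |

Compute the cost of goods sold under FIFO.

Oct 13, 505 sold [FIFO — oldest first]: 286 @ $10 + 43 @ $12 + 176 @ $10 = $5,136
Ending inventory: 74 @ $10 + 135 @ $15 = $2,765

COGS = $5,136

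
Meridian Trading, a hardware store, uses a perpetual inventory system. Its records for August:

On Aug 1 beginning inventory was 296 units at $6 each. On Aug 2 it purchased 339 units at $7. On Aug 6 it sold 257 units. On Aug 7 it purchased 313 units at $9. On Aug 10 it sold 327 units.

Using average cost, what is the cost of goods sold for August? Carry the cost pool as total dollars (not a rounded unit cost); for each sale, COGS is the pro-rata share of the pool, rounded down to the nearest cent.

After Aug 1: 296 on hand, pool $1,776.00 (≈ $6.0000 each)
After Aug 2: 635 on hand, pool $4,149.00 (≈ $6.5339 each)
Aug 6, sell 257: 257/635 × $4,149.00 → $1,679.20
After Aug 7: 691 on hand, pool $5,286.80 (≈ $7.6509 each)
Aug 10, sell 327: 327/691 × $5,286.80 → $2,501.85
Total COGS = $1,679.20 + $2,501.85 = $4,181.05
Ending inventory (cost pool remaining) = $2,784.95

COGS = $4,181.05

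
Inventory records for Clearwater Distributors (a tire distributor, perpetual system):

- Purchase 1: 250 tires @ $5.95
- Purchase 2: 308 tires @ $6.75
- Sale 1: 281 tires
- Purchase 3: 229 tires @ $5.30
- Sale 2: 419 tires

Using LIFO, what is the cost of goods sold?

COGS = $4,262.55

Sale 1 (281) [LIFO — newest first]: 281 @ $6.75 = $1,896.75
Sale 2 (419) [LIFO — newest first]: 229 @ $5.30 + 27 @ $6.75 + 163 @ $5.95 = $2,365.80
Total COGS = $1,896.75 + $2,365.80 = $4,262.55
Ending inventory: 87 @ $5.95 = $517.65
Check: goods available $4,780.20 = COGS $4,262.55 + ending $517.65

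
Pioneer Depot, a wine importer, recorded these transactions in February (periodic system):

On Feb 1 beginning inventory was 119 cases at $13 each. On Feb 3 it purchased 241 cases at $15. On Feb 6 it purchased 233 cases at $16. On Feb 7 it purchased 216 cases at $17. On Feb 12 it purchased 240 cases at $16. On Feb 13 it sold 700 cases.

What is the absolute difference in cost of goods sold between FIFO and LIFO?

$696

FIFO COGS: 119 @ $13 + 241 @ $15 + 233 @ $16 + 107 @ $17 = $10,709
LIFO COGS: 240 @ $16 + 216 @ $17 + 233 @ $16 + 11 @ $15 = $11,405
Difference = |$10,709 − $11,405| = $696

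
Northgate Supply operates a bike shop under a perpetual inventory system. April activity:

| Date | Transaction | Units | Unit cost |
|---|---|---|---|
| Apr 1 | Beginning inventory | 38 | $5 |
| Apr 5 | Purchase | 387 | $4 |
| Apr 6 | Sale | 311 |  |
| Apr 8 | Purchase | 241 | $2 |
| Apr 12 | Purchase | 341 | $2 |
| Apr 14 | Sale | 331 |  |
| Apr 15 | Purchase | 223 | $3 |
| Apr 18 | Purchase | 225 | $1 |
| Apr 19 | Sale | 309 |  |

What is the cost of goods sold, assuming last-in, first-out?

COGS = $2,383

Apr 6, 311 sold [LIFO — newest first]: 311 @ $4 = $1,244
Apr 14, 331 sold [LIFO — newest first]: 331 @ $2 = $662
Apr 19, 309 sold [LIFO — newest first]: 225 @ $1 + 84 @ $3 = $477
Total COGS = $1,244 + $662 + $477 = $2,383
Ending inventory: 38 @ $5 + 76 @ $4 + 241 @ $2 + 10 @ $2 + 139 @ $3 = $1,413
Check: goods available $3,796 = COGS $2,383 + ending $1,413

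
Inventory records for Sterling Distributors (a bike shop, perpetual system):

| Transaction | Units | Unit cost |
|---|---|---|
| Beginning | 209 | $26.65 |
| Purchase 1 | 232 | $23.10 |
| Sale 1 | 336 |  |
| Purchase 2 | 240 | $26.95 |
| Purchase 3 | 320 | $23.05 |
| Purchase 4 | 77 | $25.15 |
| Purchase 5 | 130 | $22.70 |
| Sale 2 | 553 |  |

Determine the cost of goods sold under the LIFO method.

Sale 1 (336) [LIFO — newest first]: 232 @ $23.10 + 104 @ $26.65 = $8,130.80
Sale 2 (553) [LIFO — newest first]: 130 @ $22.70 + 77 @ $25.15 + 320 @ $23.05 + 26 @ $26.95 = $12,964.25
Total COGS = $8,130.80 + $12,964.25 = $21,095.05
Ending inventory: 105 @ $26.65 + 214 @ $26.95 = $8,565.55

COGS = $21,095.05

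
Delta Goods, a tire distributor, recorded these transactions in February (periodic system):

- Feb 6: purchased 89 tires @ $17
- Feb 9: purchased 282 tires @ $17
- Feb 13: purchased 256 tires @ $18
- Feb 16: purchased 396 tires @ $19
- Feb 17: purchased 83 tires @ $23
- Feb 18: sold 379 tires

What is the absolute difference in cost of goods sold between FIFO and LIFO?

$1,082

FIFO COGS: 89 @ $17 + 282 @ $17 + 8 @ $18 = $6,451
LIFO COGS: 83 @ $23 + 296 @ $19 = $7,533
Difference = |$6,451 − $7,533| = $1,082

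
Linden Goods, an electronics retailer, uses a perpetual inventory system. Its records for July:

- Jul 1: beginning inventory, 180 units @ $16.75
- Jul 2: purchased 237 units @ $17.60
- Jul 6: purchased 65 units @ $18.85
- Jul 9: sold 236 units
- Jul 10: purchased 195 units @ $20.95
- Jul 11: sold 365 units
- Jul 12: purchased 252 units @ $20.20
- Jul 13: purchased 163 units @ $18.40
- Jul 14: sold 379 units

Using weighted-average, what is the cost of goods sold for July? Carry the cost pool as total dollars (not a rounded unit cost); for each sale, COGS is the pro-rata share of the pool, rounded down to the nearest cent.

After Jul 1: 180 on hand, pool $3,015.00 (≈ $16.7500 each)
After Jul 2: 417 on hand, pool $7,186.20 (≈ $17.2331 each)
After Jul 6: 482 on hand, pool $8,411.45 (≈ $17.4511 each)
Jul 9, sell 236: 236/482 × $8,411.45 → $4,118.46
After Jul 10: 441 on hand, pool $8,378.24 (≈ $18.9983 each)
Jul 11, sell 365: 365/441 × $8,378.24 → $6,934.37
After Jul 12: 328 on hand, pool $6,534.27 (≈ $19.9216 each)
After Jul 13: 491 on hand, pool $9,533.47 (≈ $19.4164 each)
Jul 14, sell 379: 379/491 × $9,533.47 → $7,358.82
Total COGS = $4,118.46 + $6,934.37 + $7,358.82 = $18,411.65
Ending inventory (cost pool remaining) = $2,174.65

COGS = $18,411.65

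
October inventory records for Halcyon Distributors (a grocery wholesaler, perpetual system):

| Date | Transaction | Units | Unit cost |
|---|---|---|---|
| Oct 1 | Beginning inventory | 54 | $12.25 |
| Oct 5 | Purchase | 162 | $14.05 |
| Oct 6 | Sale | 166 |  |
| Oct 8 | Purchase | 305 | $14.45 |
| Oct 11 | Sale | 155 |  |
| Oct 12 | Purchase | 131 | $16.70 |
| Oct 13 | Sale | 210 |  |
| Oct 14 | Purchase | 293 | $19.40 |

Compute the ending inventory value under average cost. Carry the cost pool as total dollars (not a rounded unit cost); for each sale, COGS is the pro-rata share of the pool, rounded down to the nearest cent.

After Oct 1: 54 on hand, pool $661.50 (≈ $12.2500 each)
After Oct 5: 216 on hand, pool $2,937.60 (≈ $13.6000 each)
Oct 6, sell 166: 166/216 × $2,937.60 → $2,257.60
After Oct 8: 355 on hand, pool $5,087.25 (≈ $14.3303 each)
Oct 11, sell 155: 155/355 × $5,087.25 → $2,221.19
After Oct 12: 331 on hand, pool $5,053.76 (≈ $15.2682 each)
Oct 13, sell 210: 210/331 × $5,053.76 → $3,206.31
After Oct 14: 414 on hand, pool $7,531.65 (≈ $18.1924 each)
Total COGS = $2,257.60 + $2,221.19 + $3,206.31 = $7,685.10
Ending inventory (cost pool remaining) = $7,531.65
Check: goods available $15,216.75 = COGS $7,685.10 + ending $7,531.65

Ending inventory = $7,531.65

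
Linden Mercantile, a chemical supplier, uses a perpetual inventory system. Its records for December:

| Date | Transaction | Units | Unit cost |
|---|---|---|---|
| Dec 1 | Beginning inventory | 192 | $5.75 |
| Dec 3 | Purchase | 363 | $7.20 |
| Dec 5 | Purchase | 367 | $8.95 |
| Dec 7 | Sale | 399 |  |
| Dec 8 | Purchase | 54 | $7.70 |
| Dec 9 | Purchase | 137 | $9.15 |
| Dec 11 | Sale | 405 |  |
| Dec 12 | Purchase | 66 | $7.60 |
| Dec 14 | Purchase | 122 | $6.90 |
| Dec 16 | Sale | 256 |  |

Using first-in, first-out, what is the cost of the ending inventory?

Ending inventory = $1,828.35

Dec 7, 399 sold [FIFO — oldest first]: 192 @ $5.75 + 207 @ $7.20 = $2,594.40
Dec 11, 405 sold [FIFO — oldest first]: 156 @ $7.20 + 249 @ $8.95 = $3,351.75
Dec 16, 256 sold [FIFO — oldest first]: 118 @ $8.95 + 54 @ $7.70 + 84 @ $9.15 = $2,240.50
Total COGS = $2,594.40 + $3,351.75 + $2,240.50 = $8,186.65
Ending inventory: 53 @ $9.15 + 66 @ $7.60 + 122 @ $6.90 = $1,828.35
Check: goods available $10,015.00 = COGS $8,186.65 + ending $1,828.35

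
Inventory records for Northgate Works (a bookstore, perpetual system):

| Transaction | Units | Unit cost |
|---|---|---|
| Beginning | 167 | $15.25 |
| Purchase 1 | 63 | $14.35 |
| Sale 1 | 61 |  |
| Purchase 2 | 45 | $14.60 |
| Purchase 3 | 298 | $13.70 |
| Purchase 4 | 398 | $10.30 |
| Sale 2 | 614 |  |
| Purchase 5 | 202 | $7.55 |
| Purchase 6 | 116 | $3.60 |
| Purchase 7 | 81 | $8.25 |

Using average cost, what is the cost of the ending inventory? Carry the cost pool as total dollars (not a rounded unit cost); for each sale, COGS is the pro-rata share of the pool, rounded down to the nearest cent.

After Beginning: 167 on hand, pool $2,546.75 (≈ $15.2500 each)
After Purchase 1: 230 on hand, pool $3,450.80 (≈ $15.0035 each)
Sale 1, sell 61: 61/230 × $3,450.80 → $915.21
After Purchase 2: 214 on hand, pool $3,192.59 (≈ $14.9186 each)
After Purchase 3: 512 on hand, pool $7,275.19 (≈ $14.2094 each)
After Purchase 4: 910 on hand, pool $11,374.59 (≈ $12.4995 each)
Sale 2, sell 614: 614/910 × $11,374.59 → $7,674.72
After Purchase 5: 498 on hand, pool $5,224.97 (≈ $10.4919 each)
After Purchase 6: 614 on hand, pool $5,642.57 (≈ $9.1899 each)
After Purchase 7: 695 on hand, pool $6,310.82 (≈ $9.0803 each)
Total COGS = $915.21 + $7,674.72 = $8,589.93
Ending inventory (cost pool remaining) = $6,310.82

Ending inventory = $6,310.82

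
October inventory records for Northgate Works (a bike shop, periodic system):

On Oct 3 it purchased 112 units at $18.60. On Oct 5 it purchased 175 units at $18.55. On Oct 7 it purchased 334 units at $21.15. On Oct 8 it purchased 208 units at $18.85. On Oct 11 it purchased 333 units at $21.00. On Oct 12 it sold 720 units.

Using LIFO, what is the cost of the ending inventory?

Oct 12, 720 sold [LIFO — newest first]: 333 @ $21.00 + 208 @ $18.85 + 179 @ $21.15 = $14,699.65
Ending inventory: 112 @ $18.60 + 175 @ $18.55 + 155 @ $21.15 = $8,607.70
Check: goods available $23,307.35 = COGS $14,699.65 + ending $8,607.70

Ending inventory = $8,607.70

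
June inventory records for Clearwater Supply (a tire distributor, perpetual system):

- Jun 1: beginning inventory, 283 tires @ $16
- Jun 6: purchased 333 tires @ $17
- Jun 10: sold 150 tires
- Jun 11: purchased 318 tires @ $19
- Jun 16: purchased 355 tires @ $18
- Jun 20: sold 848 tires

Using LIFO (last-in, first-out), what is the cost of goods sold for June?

Jun 10, 150 sold [LIFO — newest first]: 150 @ $17 = $2,550
Jun 20, 848 sold [LIFO — newest first]: 355 @ $18 + 318 @ $19 + 175 @ $17 = $15,407
Total COGS = $2,550 + $15,407 = $17,957
Ending inventory: 283 @ $16 + 8 @ $17 = $4,664

COGS = $17,957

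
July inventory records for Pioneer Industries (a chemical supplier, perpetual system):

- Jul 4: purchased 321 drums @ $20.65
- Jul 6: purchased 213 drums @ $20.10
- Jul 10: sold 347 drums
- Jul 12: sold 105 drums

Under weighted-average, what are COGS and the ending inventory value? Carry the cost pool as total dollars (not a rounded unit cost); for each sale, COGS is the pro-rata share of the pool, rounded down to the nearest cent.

After Jul 4: 321 on hand, pool $6,628.65 (≈ $20.6500 each)
After Jul 6: 534 on hand, pool $10,909.95 (≈ $20.4306 each)
Jul 10, sell 347: 347/534 × $10,909.95 → $7,089.42
Jul 12, sell 105: 105/187 × $3,820.53 → $2,145.21
Total COGS = $7,089.42 + $2,145.21 = $9,234.63
Ending inventory (cost pool remaining) = $1,675.32

COGS = $9,234.63; ending inventory = $1,675.32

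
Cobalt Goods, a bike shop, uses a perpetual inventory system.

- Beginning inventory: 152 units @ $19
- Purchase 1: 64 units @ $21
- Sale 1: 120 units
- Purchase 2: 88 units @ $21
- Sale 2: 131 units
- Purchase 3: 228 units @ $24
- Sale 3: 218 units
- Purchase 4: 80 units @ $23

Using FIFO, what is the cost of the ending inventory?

Ending inventory = $3,352

Sale 1 (120) [FIFO — oldest first]: 120 @ $19 = $2,280
Sale 2 (131) [FIFO — oldest first]: 32 @ $19 + 64 @ $21 + 35 @ $21 = $2,687
Sale 3 (218) [FIFO — oldest first]: 53 @ $21 + 165 @ $24 = $5,073
Total COGS = $2,280 + $2,687 + $5,073 = $10,040
Ending inventory: 63 @ $24 + 80 @ $23 = $3,352
Check: goods available $13,392 = COGS $10,040 + ending $3,352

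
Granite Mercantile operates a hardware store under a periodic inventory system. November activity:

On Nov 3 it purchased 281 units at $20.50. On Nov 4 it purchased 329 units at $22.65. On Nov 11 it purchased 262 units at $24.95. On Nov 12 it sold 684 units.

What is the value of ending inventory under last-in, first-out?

Nov 12, 684 sold [LIFO — newest first]: 262 @ $24.95 + 329 @ $22.65 + 93 @ $20.50 = $15,895.25
Ending inventory: 188 @ $20.50 = $3,854.00
Check: goods available $19,749.25 = COGS $15,895.25 + ending $3,854.00

Ending inventory = $3,854.00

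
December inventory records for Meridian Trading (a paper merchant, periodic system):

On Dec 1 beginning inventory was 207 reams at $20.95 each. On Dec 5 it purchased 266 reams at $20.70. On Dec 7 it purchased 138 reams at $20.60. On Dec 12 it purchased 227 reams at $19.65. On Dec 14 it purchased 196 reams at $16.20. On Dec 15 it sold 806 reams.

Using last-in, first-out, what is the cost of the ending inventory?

Ending inventory = $4,771.35

Dec 15, 806 sold [LIFO — newest first]: 196 @ $16.20 + 227 @ $19.65 + 138 @ $20.60 + 245 @ $20.70 = $15,550.05
Ending inventory: 207 @ $20.95 + 21 @ $20.70 = $4,771.35
Check: goods available $20,321.40 = COGS $15,550.05 + ending $4,771.35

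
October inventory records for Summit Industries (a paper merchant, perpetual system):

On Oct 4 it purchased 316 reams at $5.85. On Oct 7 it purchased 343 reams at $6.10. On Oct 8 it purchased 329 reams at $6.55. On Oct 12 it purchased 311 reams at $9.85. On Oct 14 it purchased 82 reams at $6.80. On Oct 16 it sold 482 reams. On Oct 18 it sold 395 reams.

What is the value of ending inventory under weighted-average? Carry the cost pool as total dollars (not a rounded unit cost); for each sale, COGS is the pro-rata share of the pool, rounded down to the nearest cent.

After Oct 4: 316 on hand, pool $1,848.60 (≈ $5.8500 each)
After Oct 7: 659 on hand, pool $3,940.90 (≈ $5.9801 each)
After Oct 8: 988 on hand, pool $6,095.85 (≈ $6.1699 each)
After Oct 12: 1299 on hand, pool $9,159.20 (≈ $7.0510 each)
After Oct 14: 1381 on hand, pool $9,716.80 (≈ $7.0361 each)
Oct 16, sell 482: 482/1381 × $9,716.80 → $3,391.38
Oct 18, sell 395: 395/899 × $6,325.42 → $2,779.24
Total COGS = $3,391.38 + $2,779.24 = $6,170.62
Ending inventory (cost pool remaining) = $3,546.18

Ending inventory = $3,546.18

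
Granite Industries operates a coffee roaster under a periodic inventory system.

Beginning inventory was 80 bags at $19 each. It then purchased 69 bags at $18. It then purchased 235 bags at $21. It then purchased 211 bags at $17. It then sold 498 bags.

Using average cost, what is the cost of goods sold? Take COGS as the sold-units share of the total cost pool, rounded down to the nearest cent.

Sale 1, sell 498: 498/595 × $11,284.00 → $9,444.42
Ending inventory (cost pool remaining) = $1,839.58

COGS = $9,444.42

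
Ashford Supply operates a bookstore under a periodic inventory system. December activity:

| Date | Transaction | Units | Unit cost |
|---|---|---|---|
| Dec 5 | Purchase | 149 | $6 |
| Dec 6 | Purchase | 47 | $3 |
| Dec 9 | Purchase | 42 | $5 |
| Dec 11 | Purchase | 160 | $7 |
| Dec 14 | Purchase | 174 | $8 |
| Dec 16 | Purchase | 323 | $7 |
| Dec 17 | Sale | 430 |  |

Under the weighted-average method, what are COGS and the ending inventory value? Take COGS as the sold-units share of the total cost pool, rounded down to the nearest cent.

COGS = $2,891.32; ending inventory = $3,126.68

Dec 17, sell 430: 430/895 × $6,018.00 → $2,891.32
Ending inventory (cost pool remaining) = $3,126.68
Check: goods available $6,018.00 = COGS $2,891.32 + ending $3,126.68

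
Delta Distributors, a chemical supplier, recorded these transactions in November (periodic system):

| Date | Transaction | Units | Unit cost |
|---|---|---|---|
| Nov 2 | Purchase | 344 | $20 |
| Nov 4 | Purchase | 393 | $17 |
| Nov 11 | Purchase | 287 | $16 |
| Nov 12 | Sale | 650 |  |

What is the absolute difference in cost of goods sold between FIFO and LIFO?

FIFO COGS: 344 @ $20 + 306 @ $17 = $12,082
LIFO COGS: 287 @ $16 + 363 @ $17 = $10,763
Difference = |$12,082 − $10,763| = $1,319

$1,319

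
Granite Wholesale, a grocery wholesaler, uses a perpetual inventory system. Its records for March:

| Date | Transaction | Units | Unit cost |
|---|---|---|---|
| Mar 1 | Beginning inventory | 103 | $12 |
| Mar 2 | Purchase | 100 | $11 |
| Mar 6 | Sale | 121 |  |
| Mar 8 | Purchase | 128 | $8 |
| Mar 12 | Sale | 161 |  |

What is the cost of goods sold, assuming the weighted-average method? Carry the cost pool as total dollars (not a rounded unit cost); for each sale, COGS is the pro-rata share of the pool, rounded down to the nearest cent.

COGS = $2,900.89

After Mar 1: 103 on hand, pool $1,236.00 (≈ $12.0000 each)
After Mar 2: 203 on hand, pool $2,336.00 (≈ $11.5074 each)
Mar 6, sell 121: 121/203 × $2,336.00 → $1,392.39
After Mar 8: 210 on hand, pool $1,967.61 (≈ $9.3696 each)
Mar 12, sell 161: 161/210 × $1,967.61 → $1,508.50
Total COGS = $1,392.39 + $1,508.50 = $2,900.89
Ending inventory (cost pool remaining) = $459.11
Check: goods available $3,360.00 = COGS $2,900.89 + ending $459.11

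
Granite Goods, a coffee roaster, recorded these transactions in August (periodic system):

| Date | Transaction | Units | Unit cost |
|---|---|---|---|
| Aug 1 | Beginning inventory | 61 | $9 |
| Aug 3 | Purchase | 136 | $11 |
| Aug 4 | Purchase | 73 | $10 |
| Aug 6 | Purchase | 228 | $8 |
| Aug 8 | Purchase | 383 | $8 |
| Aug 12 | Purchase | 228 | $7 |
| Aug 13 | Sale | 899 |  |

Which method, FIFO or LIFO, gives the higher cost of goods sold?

FIFO COGS: 61 @ $9 + 136 @ $11 + 73 @ $10 + 228 @ $8 + 383 @ $8 + 18 @ $7 = $7,789
LIFO COGS: 228 @ $7 + 383 @ $8 + 228 @ $8 + 60 @ $10 = $7,084

FIFO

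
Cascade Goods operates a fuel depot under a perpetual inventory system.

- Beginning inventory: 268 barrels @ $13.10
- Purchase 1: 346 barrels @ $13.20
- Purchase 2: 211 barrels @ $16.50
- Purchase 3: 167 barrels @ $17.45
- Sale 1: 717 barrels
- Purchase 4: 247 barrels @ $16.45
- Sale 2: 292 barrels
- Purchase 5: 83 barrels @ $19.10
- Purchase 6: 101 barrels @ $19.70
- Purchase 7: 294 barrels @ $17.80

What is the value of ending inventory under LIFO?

Sale 1 (717) [LIFO — newest first]: 167 @ $17.45 + 211 @ $16.50 + 339 @ $13.20 = $10,870.45
Sale 2 (292) [LIFO — newest first]: 247 @ $16.45 + 7 @ $13.20 + 38 @ $13.10 = $4,653.35
Total COGS = $10,870.45 + $4,653.35 = $15,523.80
Ending inventory: 230 @ $13.10 + 83 @ $19.10 + 101 @ $19.70 + 294 @ $17.80 = $11,821.20
Check: goods available $27,345.00 = COGS $15,523.80 + ending $11,821.20

Ending inventory = $11,821.20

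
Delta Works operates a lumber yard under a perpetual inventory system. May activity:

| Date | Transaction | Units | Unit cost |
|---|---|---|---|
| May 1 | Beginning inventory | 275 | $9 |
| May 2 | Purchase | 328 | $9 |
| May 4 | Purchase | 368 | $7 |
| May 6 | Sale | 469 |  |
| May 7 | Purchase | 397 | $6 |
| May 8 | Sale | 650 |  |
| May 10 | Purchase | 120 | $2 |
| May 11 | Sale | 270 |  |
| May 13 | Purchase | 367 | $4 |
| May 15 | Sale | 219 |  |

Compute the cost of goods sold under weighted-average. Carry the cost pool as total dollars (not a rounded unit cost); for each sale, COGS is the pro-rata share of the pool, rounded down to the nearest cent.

COGS = $11,023.97

After May 1: 275 on hand, pool $2,475.00 (≈ $9.0000 each)
After May 2: 603 on hand, pool $5,427.00 (≈ $9.0000 each)
After May 4: 971 on hand, pool $8,003.00 (≈ $8.2420 each)
May 6, sell 469: 469/971 × $8,003.00 → $3,865.50
After May 7: 899 on hand, pool $6,519.50 (≈ $7.2519 each)
May 8, sell 650: 650/899 × $6,519.50 → $4,713.76
After May 10: 369 on hand, pool $2,045.74 (≈ $5.5440 each)
May 11, sell 270: 270/369 × $2,045.74 → $1,496.88
After May 13: 466 on hand, pool $2,016.86 (≈ $4.3280 each)
May 15, sell 219: 219/466 × $2,016.86 → $947.83
Total COGS = $3,865.50 + $4,713.76 + $1,496.88 + $947.83 = $11,023.97
Ending inventory (cost pool remaining) = $1,069.03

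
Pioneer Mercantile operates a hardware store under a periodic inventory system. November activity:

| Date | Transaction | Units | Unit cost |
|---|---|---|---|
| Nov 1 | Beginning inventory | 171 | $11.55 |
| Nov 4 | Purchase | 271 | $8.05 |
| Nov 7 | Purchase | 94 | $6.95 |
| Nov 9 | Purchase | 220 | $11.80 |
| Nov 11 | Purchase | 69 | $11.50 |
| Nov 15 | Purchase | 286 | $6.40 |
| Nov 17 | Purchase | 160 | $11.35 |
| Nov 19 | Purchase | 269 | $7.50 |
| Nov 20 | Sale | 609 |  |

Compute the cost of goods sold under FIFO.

COGS = $5,671.30

Nov 20, 609 sold [FIFO — oldest first]: 171 @ $11.55 + 271 @ $8.05 + 94 @ $6.95 + 73 @ $11.80 = $5,671.30
Ending inventory: 147 @ $11.80 + 69 @ $11.50 + 286 @ $6.40 + 160 @ $11.35 + 269 @ $7.50 = $8,192.00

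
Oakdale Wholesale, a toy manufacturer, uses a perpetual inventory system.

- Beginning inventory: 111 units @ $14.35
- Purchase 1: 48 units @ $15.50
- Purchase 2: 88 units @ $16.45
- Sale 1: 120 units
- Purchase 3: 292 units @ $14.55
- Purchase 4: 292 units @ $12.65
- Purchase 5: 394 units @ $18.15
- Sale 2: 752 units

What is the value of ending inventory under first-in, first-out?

Sale 1 (120) [FIFO — oldest first]: 111 @ $14.35 + 9 @ $15.50 = $1,732.35
Sale 2 (752) [FIFO — oldest first]: 39 @ $15.50 + 88 @ $16.45 + 292 @ $14.55 + 292 @ $12.65 + 41 @ $18.15 = $10,738.65
Total COGS = $1,732.35 + $10,738.65 = $12,471.00
Ending inventory: 353 @ $18.15 = $6,406.95

Ending inventory = $6,406.95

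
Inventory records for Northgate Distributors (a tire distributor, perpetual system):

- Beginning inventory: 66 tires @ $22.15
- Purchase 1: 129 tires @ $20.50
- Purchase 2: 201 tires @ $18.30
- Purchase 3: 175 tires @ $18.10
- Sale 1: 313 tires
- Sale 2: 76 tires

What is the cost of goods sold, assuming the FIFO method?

Sale 1 (313) [FIFO — oldest first]: 66 @ $22.15 + 129 @ $20.50 + 118 @ $18.30 = $6,265.80
Sale 2 (76) [FIFO — oldest first]: 76 @ $18.30 = $1,390.80
Total COGS = $6,265.80 + $1,390.80 = $7,656.60
Ending inventory: 7 @ $18.30 + 175 @ $18.10 = $3,295.60

COGS = $7,656.60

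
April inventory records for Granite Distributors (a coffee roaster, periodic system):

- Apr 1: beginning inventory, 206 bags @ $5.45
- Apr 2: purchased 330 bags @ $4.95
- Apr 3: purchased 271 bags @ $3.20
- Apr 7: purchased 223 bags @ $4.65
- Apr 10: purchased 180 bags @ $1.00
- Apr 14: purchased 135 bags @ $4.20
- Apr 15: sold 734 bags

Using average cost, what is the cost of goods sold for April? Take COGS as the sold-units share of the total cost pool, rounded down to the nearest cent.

COGS = $2,950.92

Apr 15, sell 734: 734/1345 × $5,407.35 → $2,950.92
Ending inventory (cost pool remaining) = $2,456.43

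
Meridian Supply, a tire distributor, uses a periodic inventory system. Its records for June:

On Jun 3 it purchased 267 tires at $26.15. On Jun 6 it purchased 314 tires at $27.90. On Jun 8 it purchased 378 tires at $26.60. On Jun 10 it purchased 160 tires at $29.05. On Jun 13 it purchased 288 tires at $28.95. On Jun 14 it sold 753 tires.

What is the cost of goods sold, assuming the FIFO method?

COGS = $20,317.85

Jun 14, 753 sold [FIFO — oldest first]: 267 @ $26.15 + 314 @ $27.90 + 172 @ $26.60 = $20,317.85
Ending inventory: 206 @ $26.60 + 160 @ $29.05 + 288 @ $28.95 = $18,465.20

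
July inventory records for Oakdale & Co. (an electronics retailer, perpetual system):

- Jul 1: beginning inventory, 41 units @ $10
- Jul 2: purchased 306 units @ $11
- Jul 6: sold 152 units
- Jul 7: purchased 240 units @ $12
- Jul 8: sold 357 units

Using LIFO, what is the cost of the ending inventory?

Ending inventory = $817

Jul 6, 152 sold [LIFO — newest first]: 152 @ $11 = $1,672
Jul 8, 357 sold [LIFO — newest first]: 240 @ $12 + 117 @ $11 = $4,167
Total COGS = $1,672 + $4,167 = $5,839
Ending inventory: 41 @ $10 + 37 @ $11 = $817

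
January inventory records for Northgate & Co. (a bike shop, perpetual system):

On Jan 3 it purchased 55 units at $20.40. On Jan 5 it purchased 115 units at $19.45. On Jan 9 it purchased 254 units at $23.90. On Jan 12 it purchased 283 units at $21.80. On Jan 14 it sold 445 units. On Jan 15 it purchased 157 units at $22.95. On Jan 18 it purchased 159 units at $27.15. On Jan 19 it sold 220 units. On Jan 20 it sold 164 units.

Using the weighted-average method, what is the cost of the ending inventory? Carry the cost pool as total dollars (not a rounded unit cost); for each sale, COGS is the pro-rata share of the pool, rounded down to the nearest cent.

Ending inventory = $4,598.48

After Jan 3: 55 on hand, pool $1,122.00 (≈ $20.4000 each)
After Jan 5: 170 on hand, pool $3,358.75 (≈ $19.7574 each)
After Jan 9: 424 on hand, pool $9,429.35 (≈ $22.2390 each)
After Jan 12: 707 on hand, pool $15,598.75 (≈ $22.0633 each)
Jan 14, sell 445: 445/707 × $15,598.75 → $9,818.16
After Jan 15: 419 on hand, pool $9,383.74 (≈ $22.3956 each)
After Jan 18: 578 on hand, pool $13,700.59 (≈ $23.7034 each)
Jan 19, sell 220: 220/578 × $13,700.59 → $5,214.75
Jan 20, sell 164: 164/358 × $8,485.84 → $3,887.36
Total COGS = $9,818.16 + $5,214.75 + $3,887.36 = $18,920.27
Ending inventory (cost pool remaining) = $4,598.48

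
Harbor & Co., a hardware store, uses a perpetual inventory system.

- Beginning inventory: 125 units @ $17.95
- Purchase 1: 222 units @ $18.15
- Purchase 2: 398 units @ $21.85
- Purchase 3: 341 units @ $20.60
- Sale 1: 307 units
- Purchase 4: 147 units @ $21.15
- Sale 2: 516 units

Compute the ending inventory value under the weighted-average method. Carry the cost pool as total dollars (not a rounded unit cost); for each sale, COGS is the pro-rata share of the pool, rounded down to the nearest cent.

After Beginning: 125 on hand, pool $2,243.75 (≈ $17.9500 each)
After Purchase 1: 347 on hand, pool $6,273.05 (≈ $18.0780 each)
After Purchase 2: 745 on hand, pool $14,969.35 (≈ $20.0931 each)
After Purchase 3: 1086 on hand, pool $21,993.95 (≈ $20.2523 each)
Sale 1, sell 307: 307/1086 × $21,993.95 → $6,217.44
After Purchase 4: 926 on hand, pool $18,885.56 (≈ $20.3948 each)
Sale 2, sell 516: 516/926 × $18,885.56 → $10,523.70
Total COGS = $6,217.44 + $10,523.70 = $16,741.14
Ending inventory (cost pool remaining) = $8,361.86

Ending inventory = $8,361.86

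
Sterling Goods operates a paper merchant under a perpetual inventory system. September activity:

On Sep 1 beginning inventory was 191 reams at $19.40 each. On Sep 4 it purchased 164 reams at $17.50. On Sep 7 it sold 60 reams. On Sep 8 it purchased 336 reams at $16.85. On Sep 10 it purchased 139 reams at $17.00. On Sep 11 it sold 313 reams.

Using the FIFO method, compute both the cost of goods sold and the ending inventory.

COGS = $6,878.70; ending inventory = $7,721.30

Sep 7, 60 sold [FIFO — oldest first]: 60 @ $19.40 = $1,164.00
Sep 11, 313 sold [FIFO — oldest first]: 131 @ $19.40 + 164 @ $17.50 + 18 @ $16.85 = $5,714.70
Total COGS = $1,164.00 + $5,714.70 = $6,878.70
Ending inventory: 318 @ $16.85 + 139 @ $17.00 = $7,721.30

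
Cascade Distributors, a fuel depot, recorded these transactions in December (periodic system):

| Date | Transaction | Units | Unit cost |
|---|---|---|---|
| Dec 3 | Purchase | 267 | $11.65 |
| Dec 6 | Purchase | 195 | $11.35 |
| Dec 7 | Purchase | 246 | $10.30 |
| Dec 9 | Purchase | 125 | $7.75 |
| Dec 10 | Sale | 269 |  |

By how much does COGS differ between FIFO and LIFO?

$681.30

FIFO COGS: 267 @ $11.65 + 2 @ $11.35 = $3,133.25
LIFO COGS: 125 @ $7.75 + 144 @ $10.30 = $2,451.95
Difference = |$3,133.25 − $2,451.95| = $681.30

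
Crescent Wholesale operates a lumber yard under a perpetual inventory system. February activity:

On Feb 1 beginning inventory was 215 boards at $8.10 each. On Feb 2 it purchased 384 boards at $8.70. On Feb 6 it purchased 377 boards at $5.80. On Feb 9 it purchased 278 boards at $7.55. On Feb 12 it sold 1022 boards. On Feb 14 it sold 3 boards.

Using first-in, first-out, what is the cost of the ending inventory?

Ending inventory = $1,728.95

Feb 12, 1022 sold [FIFO — oldest first]: 215 @ $8.10 + 384 @ $8.70 + 377 @ $5.80 + 46 @ $7.55 = $7,616.20
Feb 14, 3 sold [FIFO — oldest first]: 3 @ $7.55 = $22.65
Total COGS = $7,616.20 + $22.65 = $7,638.85
Ending inventory: 229 @ $7.55 = $1,728.95
Check: goods available $9,367.80 = COGS $7,638.85 + ending $1,728.95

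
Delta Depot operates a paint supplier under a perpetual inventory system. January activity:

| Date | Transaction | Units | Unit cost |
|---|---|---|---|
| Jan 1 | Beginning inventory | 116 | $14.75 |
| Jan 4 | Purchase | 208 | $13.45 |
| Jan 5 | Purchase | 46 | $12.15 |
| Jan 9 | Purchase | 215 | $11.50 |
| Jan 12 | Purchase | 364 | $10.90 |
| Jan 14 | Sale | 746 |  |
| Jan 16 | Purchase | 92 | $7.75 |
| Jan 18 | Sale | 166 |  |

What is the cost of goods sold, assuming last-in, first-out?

COGS = $10,334.75

Jan 14, 746 sold [LIFO — newest first]: 364 @ $10.90 + 215 @ $11.50 + 46 @ $12.15 + 121 @ $13.45 = $8,626.45
Jan 18, 166 sold [LIFO — newest first]: 92 @ $7.75 + 74 @ $13.45 = $1,708.30
Total COGS = $8,626.45 + $1,708.30 = $10,334.75
Ending inventory: 116 @ $14.75 + 13 @ $13.45 = $1,885.85
Check: goods available $12,220.60 = COGS $10,334.75 + ending $1,885.85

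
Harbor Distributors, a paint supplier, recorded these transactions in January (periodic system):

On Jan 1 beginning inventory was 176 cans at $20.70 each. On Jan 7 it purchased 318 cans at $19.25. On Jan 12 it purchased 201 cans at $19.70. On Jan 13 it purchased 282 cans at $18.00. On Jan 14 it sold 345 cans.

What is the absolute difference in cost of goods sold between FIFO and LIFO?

FIFO COGS: 176 @ $20.70 + 169 @ $19.25 = $6,896.45
LIFO COGS: 282 @ $18.00 + 63 @ $19.70 = $6,317.10
Difference = |$6,896.45 − $6,317.10| = $579.35

$579.35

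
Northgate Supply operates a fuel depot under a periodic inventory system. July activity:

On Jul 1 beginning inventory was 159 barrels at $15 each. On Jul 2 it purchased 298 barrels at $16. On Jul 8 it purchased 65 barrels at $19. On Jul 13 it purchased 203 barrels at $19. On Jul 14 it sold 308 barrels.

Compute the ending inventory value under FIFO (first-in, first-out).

Jul 14, 308 sold [FIFO — oldest first]: 159 @ $15 + 149 @ $16 = $4,769
Ending inventory: 149 @ $16 + 65 @ $19 + 203 @ $19 = $7,476
Check: goods available $12,245 = COGS $4,769 + ending $7,476

Ending inventory = $7,476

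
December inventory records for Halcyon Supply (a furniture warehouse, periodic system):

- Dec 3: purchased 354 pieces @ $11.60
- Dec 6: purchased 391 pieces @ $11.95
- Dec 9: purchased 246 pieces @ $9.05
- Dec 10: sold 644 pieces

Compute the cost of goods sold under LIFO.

COGS = $6,979.95

Dec 10, 644 sold [LIFO — newest first]: 246 @ $9.05 + 391 @ $11.95 + 7 @ $11.60 = $6,979.95
Ending inventory: 347 @ $11.60 = $4,025.20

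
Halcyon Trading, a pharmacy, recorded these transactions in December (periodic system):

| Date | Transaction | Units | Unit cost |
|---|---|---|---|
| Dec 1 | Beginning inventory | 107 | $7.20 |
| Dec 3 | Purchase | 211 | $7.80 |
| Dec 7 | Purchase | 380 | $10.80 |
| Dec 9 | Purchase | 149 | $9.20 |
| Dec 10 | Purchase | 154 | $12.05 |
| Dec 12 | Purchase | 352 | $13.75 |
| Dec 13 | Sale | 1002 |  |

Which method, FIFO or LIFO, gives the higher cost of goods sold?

LIFO

FIFO COGS: 107 @ $7.20 + 211 @ $7.80 + 380 @ $10.80 + 149 @ $9.20 + 154 @ $12.05 + 1 @ $13.75 = $9,760.45
LIFO COGS: 352 @ $13.75 + 154 @ $12.05 + 149 @ $9.20 + 347 @ $10.80 = $11,814.10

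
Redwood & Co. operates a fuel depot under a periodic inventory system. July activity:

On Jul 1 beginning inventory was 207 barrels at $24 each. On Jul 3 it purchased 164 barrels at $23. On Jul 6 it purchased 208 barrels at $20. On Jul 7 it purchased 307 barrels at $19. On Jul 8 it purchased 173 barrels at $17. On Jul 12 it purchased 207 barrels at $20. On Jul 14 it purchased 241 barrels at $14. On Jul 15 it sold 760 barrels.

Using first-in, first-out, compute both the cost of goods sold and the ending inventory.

Jul 15, 760 sold [FIFO — oldest first]: 207 @ $24 + 164 @ $23 + 208 @ $20 + 181 @ $19 = $16,339
Ending inventory: 126 @ $19 + 173 @ $17 + 207 @ $20 + 241 @ $14 = $12,849

COGS = $16,339; ending inventory = $12,849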